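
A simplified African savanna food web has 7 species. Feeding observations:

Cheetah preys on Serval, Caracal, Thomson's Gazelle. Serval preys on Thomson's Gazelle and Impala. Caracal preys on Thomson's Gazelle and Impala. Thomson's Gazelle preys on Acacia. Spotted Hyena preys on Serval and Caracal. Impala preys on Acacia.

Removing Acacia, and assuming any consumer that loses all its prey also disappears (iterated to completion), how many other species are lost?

Remove Acacia.
Round 1: Impala (all prey gone), Thomson's Gazelle (all prey gone) → extinct.
Round 2: Serval (all prey gone), Caracal (all prey gone) → extinct.
Round 3: Spotted Hyena (all prey gone), Cheetah (all prey gone) → extinct.
No further losses. Total secondary extinctions: 6.

6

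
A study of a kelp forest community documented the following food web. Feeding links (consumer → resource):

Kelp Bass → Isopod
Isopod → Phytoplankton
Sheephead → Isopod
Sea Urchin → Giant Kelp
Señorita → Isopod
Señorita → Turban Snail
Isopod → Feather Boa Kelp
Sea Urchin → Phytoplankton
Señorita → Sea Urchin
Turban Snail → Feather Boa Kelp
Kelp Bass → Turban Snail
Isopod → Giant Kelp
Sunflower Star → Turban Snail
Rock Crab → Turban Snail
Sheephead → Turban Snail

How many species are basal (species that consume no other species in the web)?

Basal species (no prey listed): Phytoplankton, Giant Kelp, Feather Boa Kelp.
Count: 3.

3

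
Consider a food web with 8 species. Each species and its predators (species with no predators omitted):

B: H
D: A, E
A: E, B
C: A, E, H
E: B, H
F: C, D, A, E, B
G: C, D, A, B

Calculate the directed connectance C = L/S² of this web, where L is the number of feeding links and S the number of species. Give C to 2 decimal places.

The web has S = 8 species and L = 19 feeding links.
C = L / S² = 19 / 64 = 0.2969 ≈ 0.30.

C = 0.30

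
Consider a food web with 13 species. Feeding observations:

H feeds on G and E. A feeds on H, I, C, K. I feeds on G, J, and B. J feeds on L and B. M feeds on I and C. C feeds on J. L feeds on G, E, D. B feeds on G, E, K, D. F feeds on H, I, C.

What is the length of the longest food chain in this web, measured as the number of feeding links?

One longest chain: G → L → J → I → F.
It has 5 species and 4 links.

4 links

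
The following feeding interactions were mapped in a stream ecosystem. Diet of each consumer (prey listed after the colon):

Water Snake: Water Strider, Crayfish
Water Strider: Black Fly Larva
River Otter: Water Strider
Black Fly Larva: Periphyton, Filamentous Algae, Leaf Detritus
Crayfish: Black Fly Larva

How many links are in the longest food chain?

3 links

One longest chain: Periphyton → Black Fly Larva → Water Strider → Water Snake.
It has 4 species and 3 links.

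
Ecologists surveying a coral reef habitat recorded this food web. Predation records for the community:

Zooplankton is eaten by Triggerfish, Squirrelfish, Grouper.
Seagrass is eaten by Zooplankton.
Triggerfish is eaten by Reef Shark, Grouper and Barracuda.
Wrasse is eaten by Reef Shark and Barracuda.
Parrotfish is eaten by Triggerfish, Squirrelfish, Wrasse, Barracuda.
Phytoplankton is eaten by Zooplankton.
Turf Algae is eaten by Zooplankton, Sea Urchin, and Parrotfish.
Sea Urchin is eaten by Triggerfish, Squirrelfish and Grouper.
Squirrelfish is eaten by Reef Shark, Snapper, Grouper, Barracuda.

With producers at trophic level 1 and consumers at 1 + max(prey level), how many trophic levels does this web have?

Producers (level 1): Turf Algae, Seagrass, Phytoplankton.
Turf Algae → Parrotfish → Squirrelfish → Snapper gives Snapper level 4.
No species has a prey at level 4, so no species reaches level 5.

4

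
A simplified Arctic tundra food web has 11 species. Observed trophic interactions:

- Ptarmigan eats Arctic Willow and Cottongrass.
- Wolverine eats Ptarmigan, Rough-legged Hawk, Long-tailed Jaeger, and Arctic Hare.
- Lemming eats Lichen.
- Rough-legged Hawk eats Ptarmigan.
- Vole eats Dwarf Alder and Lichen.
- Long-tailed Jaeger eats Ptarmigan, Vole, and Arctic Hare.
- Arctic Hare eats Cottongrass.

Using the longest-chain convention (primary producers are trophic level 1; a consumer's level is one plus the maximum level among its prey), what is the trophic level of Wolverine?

Trophic level 4

Lichen is a producer → level 1.
Vole eats Lichen (level 1); other prey at levels: Dwarf Alder 1 → level 2.
Long-tailed Jaeger eats Vole (level 2); other prey at levels: Arctic Hare 2, Ptarmigan 2 → level 3.
Wolverine eats Long-tailed Jaeger (level 3); other prey at levels: Arctic Hare 2, Ptarmigan 2, Rough-legged Hawk 3 → level 4.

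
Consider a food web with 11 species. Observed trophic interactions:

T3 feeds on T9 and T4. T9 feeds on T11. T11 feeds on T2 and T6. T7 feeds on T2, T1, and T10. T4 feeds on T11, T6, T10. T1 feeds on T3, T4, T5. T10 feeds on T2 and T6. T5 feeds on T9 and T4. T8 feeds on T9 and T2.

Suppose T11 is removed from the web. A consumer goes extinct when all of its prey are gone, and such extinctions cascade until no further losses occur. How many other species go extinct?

Remove T11.
Round 1: T9 (all prey gone) → extinct.
No further losses. Total secondary extinctions: 1.

1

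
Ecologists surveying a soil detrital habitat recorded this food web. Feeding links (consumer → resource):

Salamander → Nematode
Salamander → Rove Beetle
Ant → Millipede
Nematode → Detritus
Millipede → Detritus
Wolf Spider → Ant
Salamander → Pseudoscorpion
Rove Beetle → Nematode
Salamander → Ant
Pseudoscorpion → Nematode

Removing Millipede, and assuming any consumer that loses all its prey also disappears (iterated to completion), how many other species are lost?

2

Remove Millipede.
Round 1: Ant (all prey gone) → extinct.
Round 2: Wolf Spider (all prey gone) → extinct.
No further losses. Total secondary extinctions: 2.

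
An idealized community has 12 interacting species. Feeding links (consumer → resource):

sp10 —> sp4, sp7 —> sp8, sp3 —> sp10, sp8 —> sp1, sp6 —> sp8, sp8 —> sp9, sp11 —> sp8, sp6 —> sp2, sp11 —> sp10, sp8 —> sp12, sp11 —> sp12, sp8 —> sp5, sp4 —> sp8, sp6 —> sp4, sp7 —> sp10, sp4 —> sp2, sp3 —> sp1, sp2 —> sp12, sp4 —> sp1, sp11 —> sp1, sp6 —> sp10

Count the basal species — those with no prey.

Basal species (no prey listed): sp12, sp1, sp5, sp9.
Count: 4.

4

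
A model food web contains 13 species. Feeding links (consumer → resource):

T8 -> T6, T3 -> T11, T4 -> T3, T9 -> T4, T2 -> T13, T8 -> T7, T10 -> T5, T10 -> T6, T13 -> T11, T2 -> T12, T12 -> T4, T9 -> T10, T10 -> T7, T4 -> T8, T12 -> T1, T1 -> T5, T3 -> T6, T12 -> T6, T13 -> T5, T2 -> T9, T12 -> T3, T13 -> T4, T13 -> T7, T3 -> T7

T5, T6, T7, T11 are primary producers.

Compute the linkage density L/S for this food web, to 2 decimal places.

L/S = 1.85

There are L = 24 links among S = 13 species.
L/S = 24/13 = 1.8462 ≈ 1.85.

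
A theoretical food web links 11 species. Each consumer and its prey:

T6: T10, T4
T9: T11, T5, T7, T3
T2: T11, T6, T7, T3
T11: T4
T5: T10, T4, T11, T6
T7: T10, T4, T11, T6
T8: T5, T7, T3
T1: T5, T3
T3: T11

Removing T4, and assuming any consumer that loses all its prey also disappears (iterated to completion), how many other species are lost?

Remove T4.
Round 1: T11 (all prey gone) → extinct.
Round 2: T3 (all prey gone) → extinct.
No further losses. Total secondary extinctions: 2.

2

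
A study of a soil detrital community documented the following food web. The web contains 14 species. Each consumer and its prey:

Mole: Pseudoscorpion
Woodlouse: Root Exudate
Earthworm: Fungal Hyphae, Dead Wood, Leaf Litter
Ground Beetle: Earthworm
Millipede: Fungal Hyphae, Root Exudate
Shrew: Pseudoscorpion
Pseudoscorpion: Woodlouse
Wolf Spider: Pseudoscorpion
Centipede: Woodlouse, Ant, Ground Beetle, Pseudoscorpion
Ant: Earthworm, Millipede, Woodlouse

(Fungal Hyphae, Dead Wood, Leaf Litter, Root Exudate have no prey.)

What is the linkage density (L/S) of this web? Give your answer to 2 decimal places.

L/S = 1.29

There are L = 18 links among S = 14 species.
L/S = 18/14 = 1.2857 ≈ 1.29.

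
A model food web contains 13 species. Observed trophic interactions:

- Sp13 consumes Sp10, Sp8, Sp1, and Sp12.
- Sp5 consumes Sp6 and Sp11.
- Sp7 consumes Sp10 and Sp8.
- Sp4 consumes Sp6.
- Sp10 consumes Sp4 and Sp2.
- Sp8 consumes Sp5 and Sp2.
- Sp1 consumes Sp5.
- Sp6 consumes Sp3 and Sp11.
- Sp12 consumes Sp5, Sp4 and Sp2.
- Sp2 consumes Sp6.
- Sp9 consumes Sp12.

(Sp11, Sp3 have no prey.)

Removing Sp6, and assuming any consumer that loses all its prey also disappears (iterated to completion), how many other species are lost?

Remove Sp6.
Round 1: Sp4 (all prey gone), Sp2 (all prey gone) → extinct.
Round 2: Sp10 (all prey gone) → extinct.
No further losses. Total secondary extinctions: 3.

3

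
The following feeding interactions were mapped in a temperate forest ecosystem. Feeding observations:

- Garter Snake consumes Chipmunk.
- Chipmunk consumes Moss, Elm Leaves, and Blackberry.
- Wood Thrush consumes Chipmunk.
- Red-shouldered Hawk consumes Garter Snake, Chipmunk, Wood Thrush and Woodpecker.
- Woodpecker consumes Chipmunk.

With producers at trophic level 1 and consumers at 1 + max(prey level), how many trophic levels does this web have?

Producers (level 1): Moss, Elm Leaves, Blackberry.
Moss → Chipmunk → Wood Thrush → Red-shouldered Hawk gives Red-shouldered Hawk level 4.
No species has a prey at level 4, so no species reaches level 5.

4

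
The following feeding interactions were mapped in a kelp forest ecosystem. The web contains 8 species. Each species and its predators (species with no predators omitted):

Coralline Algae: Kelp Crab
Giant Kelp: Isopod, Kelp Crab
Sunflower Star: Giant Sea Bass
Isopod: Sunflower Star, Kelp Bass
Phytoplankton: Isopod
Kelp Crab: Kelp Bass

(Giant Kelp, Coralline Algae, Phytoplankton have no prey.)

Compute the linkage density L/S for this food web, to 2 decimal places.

There are L = 8 links among S = 8 species.
L/S = 8/8 = 1.0000 ≈ 1.00.

L/S = 1.00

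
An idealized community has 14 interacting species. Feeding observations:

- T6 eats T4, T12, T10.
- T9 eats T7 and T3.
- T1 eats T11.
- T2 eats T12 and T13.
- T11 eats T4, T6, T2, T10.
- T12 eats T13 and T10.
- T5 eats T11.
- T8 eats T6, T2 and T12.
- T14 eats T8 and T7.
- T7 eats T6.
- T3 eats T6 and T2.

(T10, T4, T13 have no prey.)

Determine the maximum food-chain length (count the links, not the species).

4 links

One longest chain: T10 → T12 → T6 → T11 → T5.
It has 5 species and 4 links.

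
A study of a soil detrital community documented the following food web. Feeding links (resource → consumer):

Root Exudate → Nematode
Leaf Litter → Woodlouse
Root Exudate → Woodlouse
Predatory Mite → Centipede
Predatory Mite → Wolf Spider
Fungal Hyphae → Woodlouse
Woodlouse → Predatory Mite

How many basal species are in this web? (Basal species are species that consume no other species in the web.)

Basal species (no prey listed): Fungal Hyphae, Leaf Litter, Root Exudate.
Count: 3.

3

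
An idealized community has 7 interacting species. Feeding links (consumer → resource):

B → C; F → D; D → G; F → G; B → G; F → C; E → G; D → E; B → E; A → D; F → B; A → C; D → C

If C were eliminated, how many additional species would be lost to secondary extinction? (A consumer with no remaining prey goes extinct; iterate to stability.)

0

Remove C.
Every predator of it retains at least one other prey: B still has G, E; D still has G, E; A still has D; F still has G, B, D.
No consumer loses all prey, so no secondary extinctions occur.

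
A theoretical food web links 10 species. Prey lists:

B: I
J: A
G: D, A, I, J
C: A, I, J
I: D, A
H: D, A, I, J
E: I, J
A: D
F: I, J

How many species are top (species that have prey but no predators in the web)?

6

Top species (has prey, but nothing eats it): C, H, F, E, B, G.
Count: 6.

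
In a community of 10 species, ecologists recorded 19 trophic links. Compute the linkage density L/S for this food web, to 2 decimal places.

L/S = 1.90

There are L = 19 links among S = 10 species.
L/S = 19/10 = 1.9000 ≈ 1.90.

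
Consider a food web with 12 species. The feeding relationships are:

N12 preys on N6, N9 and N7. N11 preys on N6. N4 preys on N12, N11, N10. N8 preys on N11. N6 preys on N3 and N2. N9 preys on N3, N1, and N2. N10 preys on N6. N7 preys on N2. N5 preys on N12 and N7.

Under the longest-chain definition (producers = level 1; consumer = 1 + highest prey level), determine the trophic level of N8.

N3 is a producer → level 1.
N6 eats N3 (level 1); other prey at levels: N2 1 → level 2.
N11 eats N6 → level 3.
N8 eats N11 → level 4.

Trophic level 4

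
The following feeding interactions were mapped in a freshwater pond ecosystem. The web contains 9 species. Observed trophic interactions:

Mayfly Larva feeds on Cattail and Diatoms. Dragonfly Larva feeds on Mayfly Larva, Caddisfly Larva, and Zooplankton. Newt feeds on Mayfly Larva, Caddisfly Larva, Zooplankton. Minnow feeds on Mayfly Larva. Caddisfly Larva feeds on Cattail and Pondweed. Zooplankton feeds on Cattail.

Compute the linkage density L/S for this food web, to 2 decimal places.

L/S = 1.33

There are L = 12 links among S = 9 species.
L/S = 12/9 = 1.3333 ≈ 1.33.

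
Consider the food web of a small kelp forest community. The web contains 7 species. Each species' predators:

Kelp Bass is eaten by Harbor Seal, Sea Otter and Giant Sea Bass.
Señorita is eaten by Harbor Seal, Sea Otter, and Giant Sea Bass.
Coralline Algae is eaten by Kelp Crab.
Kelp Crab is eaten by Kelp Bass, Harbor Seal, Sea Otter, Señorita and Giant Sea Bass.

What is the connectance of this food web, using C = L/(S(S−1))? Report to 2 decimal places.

C = 0.29

The web has S = 7 species and L = 12 feeding links.
C = L / (S(S−1)) = 12 / 42 = 0.2857 ≈ 0.29.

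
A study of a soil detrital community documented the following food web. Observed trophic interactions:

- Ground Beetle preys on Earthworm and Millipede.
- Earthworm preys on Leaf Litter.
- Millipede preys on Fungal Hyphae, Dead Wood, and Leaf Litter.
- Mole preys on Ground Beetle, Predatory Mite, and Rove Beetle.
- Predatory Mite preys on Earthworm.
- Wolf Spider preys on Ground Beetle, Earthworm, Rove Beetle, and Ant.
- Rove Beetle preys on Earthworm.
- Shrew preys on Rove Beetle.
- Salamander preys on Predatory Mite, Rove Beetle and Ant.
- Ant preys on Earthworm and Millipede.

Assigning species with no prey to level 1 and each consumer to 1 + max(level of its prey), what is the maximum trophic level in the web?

Basal resources (level 1): Fungal Hyphae, Dead Wood, Leaf Litter.
Leaf Litter → Earthworm → Rove Beetle → Wolf Spider gives Wolf Spider level 4.
No species has a prey at level 4, so no species reaches level 5.

4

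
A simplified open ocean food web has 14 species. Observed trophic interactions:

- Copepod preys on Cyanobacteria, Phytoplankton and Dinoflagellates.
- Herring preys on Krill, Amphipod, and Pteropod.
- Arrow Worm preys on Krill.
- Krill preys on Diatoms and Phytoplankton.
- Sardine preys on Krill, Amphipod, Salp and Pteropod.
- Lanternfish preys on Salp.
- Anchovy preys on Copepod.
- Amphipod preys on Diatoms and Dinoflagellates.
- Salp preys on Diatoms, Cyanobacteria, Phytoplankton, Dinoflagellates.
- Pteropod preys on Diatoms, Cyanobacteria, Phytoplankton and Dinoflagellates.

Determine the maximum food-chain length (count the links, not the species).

One longest chain: Phytoplankton → Copepod → Anchovy.
It has 3 species and 2 links.

2 links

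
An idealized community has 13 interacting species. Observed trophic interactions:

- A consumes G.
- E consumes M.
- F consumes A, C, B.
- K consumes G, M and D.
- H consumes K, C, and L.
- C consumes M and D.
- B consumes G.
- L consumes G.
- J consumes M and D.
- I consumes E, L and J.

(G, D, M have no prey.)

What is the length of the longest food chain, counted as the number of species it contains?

One longest chain: G → A → F.
It has 3 species and 2 links.

3 species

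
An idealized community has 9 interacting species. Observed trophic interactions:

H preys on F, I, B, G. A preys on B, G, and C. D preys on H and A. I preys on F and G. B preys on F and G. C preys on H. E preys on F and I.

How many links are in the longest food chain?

One longest chain: F → I → H → C → A → D.
It has 6 species and 5 links.

5 links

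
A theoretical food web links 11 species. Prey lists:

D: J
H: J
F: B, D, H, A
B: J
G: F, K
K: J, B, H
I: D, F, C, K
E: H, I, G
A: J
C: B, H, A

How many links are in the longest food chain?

One longest chain: J → B → F → I → E.
It has 5 species and 4 links.

4 links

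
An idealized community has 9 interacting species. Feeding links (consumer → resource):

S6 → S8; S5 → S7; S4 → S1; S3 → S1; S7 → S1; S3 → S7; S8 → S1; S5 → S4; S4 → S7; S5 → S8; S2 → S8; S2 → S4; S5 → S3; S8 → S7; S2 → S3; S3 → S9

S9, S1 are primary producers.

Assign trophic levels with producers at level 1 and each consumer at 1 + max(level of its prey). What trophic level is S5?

S1 is a producer → level 1.
S7 eats S1 → level 2.
S8 eats S7 (level 2); other prey at levels: S1 1 → level 3.
S5 eats S8 (level 3); other prey at levels: S7 2, S4 3, S3 3 → level 4.

Trophic level 4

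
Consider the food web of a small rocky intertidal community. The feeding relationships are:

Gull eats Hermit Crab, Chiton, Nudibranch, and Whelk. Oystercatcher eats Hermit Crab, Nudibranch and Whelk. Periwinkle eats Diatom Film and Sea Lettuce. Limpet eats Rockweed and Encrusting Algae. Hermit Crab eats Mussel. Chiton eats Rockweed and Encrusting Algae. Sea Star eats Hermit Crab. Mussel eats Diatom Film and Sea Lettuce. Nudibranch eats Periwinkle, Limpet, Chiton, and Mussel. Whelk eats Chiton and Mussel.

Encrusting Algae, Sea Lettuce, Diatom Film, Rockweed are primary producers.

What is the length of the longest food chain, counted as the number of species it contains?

One longest chain: Encrusting Algae → Limpet → Nudibranch → Gull.
It has 4 species and 3 links.

4 species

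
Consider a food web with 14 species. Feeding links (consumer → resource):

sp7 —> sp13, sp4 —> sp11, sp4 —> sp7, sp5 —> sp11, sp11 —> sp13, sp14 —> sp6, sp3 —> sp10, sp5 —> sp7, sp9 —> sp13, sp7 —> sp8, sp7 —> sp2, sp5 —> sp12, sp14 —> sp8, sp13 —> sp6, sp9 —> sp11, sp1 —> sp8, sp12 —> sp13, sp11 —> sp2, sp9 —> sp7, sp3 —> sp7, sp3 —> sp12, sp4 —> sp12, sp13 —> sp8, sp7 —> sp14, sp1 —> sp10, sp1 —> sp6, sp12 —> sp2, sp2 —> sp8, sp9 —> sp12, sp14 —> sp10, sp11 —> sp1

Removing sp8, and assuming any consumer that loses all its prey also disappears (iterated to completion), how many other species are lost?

Remove sp8.
Round 1: sp2 (all prey gone) → extinct.
No further losses. Total secondary extinctions: 1.

1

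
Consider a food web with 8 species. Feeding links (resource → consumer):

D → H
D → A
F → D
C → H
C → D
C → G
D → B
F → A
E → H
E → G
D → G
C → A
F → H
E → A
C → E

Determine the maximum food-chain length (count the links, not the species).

One longest chain: C → E → A.
It has 3 species and 2 links.

2 links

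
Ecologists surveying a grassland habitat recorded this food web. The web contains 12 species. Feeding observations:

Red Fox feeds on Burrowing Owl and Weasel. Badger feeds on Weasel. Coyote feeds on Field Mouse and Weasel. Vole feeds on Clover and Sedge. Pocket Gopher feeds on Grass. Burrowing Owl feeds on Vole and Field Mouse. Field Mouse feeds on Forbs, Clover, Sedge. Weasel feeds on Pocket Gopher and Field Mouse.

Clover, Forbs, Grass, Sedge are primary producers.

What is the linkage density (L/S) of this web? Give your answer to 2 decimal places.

L/S = 1.25

There are L = 15 links among S = 12 species.
L/S = 15/12 = 1.2500 ≈ 1.25.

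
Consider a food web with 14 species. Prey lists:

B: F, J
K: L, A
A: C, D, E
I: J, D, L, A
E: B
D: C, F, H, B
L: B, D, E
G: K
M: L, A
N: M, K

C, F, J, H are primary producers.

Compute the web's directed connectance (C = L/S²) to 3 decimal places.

C = 0.122

The web has S = 14 species and L = 24 feeding links.
C = L / S² = 24 / 196 = 0.1224 ≈ 0.122.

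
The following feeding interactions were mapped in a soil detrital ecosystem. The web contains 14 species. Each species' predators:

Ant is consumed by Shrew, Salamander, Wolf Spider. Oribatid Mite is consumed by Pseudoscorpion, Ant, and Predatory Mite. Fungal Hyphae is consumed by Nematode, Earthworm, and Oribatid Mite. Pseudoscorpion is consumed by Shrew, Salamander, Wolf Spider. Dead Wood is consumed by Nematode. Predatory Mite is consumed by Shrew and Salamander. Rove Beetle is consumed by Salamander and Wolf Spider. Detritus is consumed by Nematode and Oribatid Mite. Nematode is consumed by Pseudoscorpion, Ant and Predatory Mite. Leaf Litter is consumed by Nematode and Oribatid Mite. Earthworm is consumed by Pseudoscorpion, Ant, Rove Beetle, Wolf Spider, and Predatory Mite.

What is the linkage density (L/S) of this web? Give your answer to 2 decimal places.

L/S = 2.07

There are L = 29 links among S = 14 species.
L/S = 29/14 = 2.0714 ≈ 2.07.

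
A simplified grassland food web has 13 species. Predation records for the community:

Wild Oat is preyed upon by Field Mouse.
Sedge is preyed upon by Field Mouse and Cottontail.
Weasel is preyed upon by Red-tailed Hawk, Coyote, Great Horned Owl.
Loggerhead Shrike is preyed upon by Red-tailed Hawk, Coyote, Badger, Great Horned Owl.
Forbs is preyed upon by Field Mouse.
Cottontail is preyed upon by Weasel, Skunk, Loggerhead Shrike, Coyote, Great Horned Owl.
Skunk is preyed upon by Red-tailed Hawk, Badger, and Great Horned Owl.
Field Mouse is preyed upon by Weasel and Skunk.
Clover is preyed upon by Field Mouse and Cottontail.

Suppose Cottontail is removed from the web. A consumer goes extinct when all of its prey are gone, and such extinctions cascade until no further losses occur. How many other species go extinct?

Remove Cottontail.
Round 1: Loggerhead Shrike (all prey gone) → extinct.
No further losses. Total secondary extinctions: 1.

1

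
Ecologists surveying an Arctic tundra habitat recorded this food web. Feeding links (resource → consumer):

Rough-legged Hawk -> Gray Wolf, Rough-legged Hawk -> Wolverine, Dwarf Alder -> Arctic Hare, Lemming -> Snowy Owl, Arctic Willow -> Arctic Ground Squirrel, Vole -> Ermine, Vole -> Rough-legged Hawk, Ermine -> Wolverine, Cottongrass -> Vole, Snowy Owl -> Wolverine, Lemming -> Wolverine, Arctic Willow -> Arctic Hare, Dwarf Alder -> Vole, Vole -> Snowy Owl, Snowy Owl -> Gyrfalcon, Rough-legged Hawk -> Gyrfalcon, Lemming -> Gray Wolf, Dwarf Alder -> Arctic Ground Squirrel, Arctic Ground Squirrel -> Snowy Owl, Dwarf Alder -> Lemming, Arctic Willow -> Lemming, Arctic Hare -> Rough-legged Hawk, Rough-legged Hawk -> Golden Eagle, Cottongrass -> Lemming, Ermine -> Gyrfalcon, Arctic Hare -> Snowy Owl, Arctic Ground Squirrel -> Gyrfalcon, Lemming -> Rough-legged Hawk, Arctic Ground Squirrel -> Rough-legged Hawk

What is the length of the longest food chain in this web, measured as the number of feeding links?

One longest chain: Arctic Willow → Arctic Hare → Rough-legged Hawk → Golden Eagle.
It has 4 species and 3 links.

3 links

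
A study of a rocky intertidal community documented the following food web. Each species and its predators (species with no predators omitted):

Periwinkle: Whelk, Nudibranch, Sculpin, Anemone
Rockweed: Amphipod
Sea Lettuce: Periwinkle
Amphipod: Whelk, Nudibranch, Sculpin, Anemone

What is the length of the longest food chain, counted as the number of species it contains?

3 species

One longest chain: Sea Lettuce → Periwinkle → Whelk.
It has 3 species and 2 links.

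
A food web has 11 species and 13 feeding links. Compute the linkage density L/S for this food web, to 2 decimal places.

L/S = 1.18

There are L = 13 links among S = 11 species.
L/S = 13/11 = 1.1818 ≈ 1.18.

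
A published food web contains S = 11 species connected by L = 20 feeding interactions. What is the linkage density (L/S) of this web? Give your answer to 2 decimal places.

L/S = 1.82

There are L = 20 links among S = 11 species.
L/S = 20/11 = 1.8182 ≈ 1.82.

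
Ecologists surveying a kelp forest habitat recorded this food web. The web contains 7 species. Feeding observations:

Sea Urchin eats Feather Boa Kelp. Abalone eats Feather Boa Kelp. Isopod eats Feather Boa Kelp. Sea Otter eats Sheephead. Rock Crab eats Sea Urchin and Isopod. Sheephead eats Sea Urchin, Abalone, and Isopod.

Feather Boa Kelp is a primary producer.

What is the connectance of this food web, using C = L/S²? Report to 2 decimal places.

The web has S = 7 species and L = 9 feeding links.
C = L / S² = 9 / 49 = 0.1837 ≈ 0.18.

C = 0.18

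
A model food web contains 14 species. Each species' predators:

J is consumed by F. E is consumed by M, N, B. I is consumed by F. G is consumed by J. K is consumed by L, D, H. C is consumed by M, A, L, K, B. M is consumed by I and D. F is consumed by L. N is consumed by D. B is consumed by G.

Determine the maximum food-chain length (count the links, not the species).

5 links

One longest chain: E → B → G → J → F → L.
It has 6 species and 5 links.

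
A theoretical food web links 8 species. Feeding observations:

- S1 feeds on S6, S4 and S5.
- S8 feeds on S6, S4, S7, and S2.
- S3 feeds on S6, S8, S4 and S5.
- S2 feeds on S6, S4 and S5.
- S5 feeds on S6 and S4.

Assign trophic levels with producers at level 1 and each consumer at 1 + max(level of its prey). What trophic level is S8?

S4 is a producer → level 1.
S5 eats S4 (level 1); other prey at levels: S6 1 → level 2.
S2 eats S5 (level 2); other prey at levels: S4 1, S6 1 → level 3.
S8 eats S2 (level 3); other prey at levels: S4 1, S7 1, S6 1 → level 4.

Trophic level 4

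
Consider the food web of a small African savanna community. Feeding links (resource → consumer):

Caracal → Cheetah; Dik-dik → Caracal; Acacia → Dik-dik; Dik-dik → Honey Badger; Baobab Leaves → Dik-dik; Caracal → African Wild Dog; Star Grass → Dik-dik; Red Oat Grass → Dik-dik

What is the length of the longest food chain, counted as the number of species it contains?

4 species

One longest chain: Star Grass → Dik-dik → Caracal → Cheetah.
It has 4 species and 3 links.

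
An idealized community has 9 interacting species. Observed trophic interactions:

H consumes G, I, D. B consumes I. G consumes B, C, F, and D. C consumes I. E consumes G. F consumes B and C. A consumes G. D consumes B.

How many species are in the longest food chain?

5 species

One longest chain: I → B → D → G → E.
It has 5 species and 4 links.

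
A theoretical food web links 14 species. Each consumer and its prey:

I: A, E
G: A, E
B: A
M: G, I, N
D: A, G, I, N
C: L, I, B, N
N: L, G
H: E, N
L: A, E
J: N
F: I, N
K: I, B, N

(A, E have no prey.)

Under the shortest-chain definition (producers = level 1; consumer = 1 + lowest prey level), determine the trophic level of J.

Trophic level 4

A is a producer → level 1.
L eats A → level 2.
N eats L → level 3.
J eats N → level 4.
No prey of J is below level 3, so 4 is the minimum.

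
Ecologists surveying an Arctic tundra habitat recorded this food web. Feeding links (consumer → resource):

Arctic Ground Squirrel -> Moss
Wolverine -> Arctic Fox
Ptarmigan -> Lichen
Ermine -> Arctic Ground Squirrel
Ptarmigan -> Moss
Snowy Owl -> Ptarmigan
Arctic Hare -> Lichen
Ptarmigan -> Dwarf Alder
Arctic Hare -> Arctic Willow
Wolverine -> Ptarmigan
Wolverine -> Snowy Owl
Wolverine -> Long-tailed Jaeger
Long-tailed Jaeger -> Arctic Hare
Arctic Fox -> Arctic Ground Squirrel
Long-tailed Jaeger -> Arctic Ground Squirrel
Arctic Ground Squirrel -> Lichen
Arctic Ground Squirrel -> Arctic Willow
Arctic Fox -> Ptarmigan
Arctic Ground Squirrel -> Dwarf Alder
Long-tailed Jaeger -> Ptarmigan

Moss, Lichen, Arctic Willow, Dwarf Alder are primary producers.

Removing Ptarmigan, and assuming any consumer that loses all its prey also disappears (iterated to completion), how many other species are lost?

Remove Ptarmigan.
Round 1: Snowy Owl (all prey gone) → extinct.
No further losses. Total secondary extinctions: 1.

1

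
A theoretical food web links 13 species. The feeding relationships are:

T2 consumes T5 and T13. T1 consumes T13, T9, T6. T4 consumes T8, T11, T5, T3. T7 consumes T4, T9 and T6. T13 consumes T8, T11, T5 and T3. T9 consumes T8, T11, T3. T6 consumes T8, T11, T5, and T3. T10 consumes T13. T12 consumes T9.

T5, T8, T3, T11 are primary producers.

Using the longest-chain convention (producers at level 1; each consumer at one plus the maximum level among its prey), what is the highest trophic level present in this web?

3

Producers (level 1): T5, T8, T3, T11.
T8 → T9 → T12 gives T12 level 3.
No species has a prey at level 3, so no species reaches level 4.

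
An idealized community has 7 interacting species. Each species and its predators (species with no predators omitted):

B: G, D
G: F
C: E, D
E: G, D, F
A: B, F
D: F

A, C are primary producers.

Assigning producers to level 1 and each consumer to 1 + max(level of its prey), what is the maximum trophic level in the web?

Producers (level 1): A, C.
C → E → G → F gives F level 4.
No species has a prey at level 4, so no species reaches level 5.

4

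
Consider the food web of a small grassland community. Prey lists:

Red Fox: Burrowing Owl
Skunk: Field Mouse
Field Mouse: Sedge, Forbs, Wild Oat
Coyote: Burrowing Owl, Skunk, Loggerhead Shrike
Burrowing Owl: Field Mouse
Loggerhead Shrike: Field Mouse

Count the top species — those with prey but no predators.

2

Top species (has prey, but nothing eats it): Coyote, Red Fox.
Count: 2.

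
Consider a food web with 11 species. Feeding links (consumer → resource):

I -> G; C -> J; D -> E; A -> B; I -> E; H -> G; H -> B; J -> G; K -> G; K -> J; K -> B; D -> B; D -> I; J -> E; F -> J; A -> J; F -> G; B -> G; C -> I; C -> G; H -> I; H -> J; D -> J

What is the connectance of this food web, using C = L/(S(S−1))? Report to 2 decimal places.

The web has S = 11 species and L = 23 feeding links.
C = L / (S(S−1)) = 23 / 110 = 0.2091 ≈ 0.21.

C = 0.21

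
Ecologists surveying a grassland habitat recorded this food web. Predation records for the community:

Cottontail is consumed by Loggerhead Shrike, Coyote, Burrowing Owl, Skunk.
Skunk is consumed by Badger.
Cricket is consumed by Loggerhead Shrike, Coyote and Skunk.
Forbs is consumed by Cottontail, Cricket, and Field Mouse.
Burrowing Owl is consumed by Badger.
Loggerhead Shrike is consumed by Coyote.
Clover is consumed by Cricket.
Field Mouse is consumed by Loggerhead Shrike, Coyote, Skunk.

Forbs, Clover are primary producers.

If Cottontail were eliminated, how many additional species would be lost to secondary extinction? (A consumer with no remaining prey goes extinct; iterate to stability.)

1

Remove Cottontail.
Round 1: Burrowing Owl (all prey gone) → extinct.
No further losses. Total secondary extinctions: 1.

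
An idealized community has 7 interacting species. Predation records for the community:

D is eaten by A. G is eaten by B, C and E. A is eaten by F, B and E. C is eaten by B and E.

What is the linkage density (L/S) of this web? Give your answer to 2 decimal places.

L/S = 1.29

There are L = 9 links among S = 7 species.
L/S = 9/7 = 1.2857 ≈ 1.29.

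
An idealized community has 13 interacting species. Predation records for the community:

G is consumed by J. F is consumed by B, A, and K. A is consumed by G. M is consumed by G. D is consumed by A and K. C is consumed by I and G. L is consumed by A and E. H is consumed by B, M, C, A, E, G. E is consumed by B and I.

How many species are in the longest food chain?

4 species

One longest chain: H → M → G → J.
It has 4 species and 3 links.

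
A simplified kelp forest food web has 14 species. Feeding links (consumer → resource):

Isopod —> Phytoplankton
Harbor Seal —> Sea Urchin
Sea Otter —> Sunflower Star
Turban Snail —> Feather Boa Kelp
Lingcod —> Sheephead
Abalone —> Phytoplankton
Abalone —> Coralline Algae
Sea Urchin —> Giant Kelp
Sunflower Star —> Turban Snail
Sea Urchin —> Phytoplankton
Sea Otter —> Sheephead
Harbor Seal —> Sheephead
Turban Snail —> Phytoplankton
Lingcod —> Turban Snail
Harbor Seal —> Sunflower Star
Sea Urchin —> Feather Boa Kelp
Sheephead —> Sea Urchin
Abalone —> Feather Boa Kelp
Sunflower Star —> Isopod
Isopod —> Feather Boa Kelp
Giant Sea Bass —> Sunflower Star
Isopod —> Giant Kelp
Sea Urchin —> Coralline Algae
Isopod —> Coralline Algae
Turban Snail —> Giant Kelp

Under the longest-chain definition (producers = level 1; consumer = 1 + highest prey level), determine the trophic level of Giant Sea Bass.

Trophic level 4

Coralline Algae is a producer → level 1.
Isopod eats Coralline Algae (level 1); other prey at levels: Feather Boa Kelp 1, Giant Kelp 1, Phytoplankton 1 → level 2.
Sunflower Star eats Isopod (level 2); other prey at levels: Turban Snail 2 → level 3.
Giant Sea Bass eats Sunflower Star → level 4.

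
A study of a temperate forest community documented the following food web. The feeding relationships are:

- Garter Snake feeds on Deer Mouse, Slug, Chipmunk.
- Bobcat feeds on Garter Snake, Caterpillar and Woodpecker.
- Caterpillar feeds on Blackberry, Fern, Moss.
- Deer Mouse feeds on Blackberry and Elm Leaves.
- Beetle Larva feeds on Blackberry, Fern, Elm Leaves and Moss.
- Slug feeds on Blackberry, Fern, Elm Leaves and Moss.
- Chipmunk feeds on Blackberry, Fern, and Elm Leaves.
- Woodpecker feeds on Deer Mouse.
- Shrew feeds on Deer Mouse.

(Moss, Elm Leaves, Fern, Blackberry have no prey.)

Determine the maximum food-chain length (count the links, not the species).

3 links

One longest chain: Elm Leaves → Deer Mouse → Woodpecker → Bobcat.
It has 4 species and 3 links.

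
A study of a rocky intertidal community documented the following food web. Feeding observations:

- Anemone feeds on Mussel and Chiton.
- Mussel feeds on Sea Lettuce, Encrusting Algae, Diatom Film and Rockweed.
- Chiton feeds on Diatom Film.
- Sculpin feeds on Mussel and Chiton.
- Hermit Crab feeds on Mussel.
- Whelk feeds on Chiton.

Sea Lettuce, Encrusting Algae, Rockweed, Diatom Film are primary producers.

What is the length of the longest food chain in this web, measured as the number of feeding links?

2 links

One longest chain: Sea Lettuce → Mussel → Hermit Crab.
It has 3 species and 2 links.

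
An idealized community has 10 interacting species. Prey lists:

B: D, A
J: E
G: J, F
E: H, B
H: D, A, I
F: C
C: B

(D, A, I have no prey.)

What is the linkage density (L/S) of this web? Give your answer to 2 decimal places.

There are L = 12 links among S = 10 species.
L/S = 12/10 = 1.2000 ≈ 1.20.

L/S = 1.20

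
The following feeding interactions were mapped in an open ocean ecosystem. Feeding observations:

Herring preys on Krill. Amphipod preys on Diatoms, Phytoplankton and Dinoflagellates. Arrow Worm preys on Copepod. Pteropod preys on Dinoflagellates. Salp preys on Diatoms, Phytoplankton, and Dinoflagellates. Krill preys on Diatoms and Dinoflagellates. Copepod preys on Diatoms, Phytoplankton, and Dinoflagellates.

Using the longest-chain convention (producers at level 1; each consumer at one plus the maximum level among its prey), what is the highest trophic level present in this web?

Producers (level 1): Dinoflagellates, Phytoplankton, Diatoms.
Dinoflagellates → Krill → Herring gives Herring level 3.
No species has a prey at level 3, so no species reaches level 4.

3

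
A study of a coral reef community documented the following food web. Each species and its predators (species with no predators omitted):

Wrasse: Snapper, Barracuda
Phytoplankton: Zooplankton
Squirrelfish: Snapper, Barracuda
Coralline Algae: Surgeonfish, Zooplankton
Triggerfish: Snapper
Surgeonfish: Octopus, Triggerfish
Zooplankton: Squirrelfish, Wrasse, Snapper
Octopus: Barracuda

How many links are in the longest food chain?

One longest chain: Coralline Algae → Zooplankton → Squirrelfish → Snapper.
It has 4 species and 3 links.

3 links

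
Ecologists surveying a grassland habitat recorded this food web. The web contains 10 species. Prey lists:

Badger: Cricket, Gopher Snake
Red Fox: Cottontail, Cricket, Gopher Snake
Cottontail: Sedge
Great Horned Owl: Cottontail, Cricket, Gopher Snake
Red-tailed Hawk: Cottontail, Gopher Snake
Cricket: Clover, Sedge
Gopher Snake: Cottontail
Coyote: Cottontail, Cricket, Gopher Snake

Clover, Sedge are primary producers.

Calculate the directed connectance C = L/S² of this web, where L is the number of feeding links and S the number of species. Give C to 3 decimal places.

The web has S = 10 species and L = 17 feeding links.
C = L / S² = 17 / 100 = 0.1700 ≈ 0.170.

C = 0.170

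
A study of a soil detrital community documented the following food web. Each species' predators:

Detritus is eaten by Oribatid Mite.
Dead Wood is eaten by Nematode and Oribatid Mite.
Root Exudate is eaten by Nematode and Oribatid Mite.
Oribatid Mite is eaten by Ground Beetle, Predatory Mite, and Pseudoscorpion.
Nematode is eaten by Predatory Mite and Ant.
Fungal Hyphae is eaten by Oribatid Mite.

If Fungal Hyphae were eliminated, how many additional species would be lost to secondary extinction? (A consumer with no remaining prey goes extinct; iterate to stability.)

Remove Fungal Hyphae.
Every predator of it retains at least one other prey: Oribatid Mite still has Detritus, Dead Wood, Root Exudate.
No consumer loses all prey, so no secondary extinctions occur.

0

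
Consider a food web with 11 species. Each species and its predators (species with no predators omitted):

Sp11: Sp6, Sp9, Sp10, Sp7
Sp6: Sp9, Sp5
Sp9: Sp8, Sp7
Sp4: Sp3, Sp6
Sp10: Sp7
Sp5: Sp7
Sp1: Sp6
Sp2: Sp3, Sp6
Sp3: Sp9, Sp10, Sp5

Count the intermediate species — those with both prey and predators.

Intermediate species (has both prey and predators): Sp3, Sp6, Sp9, Sp10, Sp5.
Count: 5.

5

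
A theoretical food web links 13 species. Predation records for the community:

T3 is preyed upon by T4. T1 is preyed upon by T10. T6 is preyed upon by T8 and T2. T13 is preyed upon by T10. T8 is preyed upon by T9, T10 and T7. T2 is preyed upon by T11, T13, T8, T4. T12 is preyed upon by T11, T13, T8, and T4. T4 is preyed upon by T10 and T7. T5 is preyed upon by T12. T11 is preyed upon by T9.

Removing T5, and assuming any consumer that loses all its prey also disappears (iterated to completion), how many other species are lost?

Remove T5.
Round 1: T12 (all prey gone) → extinct.
No further losses. Total secondary extinctions: 1.

1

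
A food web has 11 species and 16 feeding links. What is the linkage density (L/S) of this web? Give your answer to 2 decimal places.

L/S = 1.45

There are L = 16 links among S = 11 species.
L/S = 16/11 = 1.4545 ≈ 1.45.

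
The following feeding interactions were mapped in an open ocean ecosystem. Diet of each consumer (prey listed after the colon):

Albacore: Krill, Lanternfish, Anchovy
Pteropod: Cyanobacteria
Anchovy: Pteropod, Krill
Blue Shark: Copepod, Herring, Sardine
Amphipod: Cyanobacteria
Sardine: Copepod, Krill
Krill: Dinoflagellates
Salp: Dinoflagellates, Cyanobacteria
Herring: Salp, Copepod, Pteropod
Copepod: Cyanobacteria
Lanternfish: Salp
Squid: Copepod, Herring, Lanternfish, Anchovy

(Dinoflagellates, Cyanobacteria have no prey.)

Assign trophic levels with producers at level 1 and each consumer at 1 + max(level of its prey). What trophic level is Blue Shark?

Cyanobacteria is a producer → level 1.
Copepod eats Cyanobacteria → level 2.
Sardine eats Copepod (level 2); other prey at levels: Krill 2 → level 3.
Blue Shark eats Sardine (level 3); other prey at levels: Copepod 2, Herring 3 → level 4.

Trophic level 4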